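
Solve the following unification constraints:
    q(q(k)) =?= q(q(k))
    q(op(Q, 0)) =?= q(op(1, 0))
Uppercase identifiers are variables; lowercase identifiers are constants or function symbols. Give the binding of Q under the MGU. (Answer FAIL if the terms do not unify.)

Delete trivial equation q(q(k)) =?= q(q(k)).
Decompose q/1: op(Q, 0) =?= op(1, 0).
Decompose op/2: Q =?= 1,  0 =?= 0.
Bind Q := 1; no other remaining equation mentions Q.
Delete trivial equation 0 =?= 0.
MGU = { Q := 1 }, so Q := 1.

1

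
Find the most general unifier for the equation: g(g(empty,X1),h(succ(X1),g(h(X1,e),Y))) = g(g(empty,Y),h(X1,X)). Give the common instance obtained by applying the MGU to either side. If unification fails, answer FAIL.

FAIL

Decompose g/2: g(empty,X1) = g(empty,Y),  h(succ(X1),g(h(X1,e),Y)) = h(X1,X).
Decompose g/2: empty = empty,  X1 = Y.
Delete trivial equation empty = empty.
Bind X1 := Y; substituting into the remaining equation gives: h(succ(Y),g(h(Y,e),Y)) = h(Y,X).
Decompose h/2: succ(Y) = Y,  g(h(Y,e),Y) = X.
Occurs check fails: Y occurs in succ(Y); the equation Y = succ(Y) has no finite solution.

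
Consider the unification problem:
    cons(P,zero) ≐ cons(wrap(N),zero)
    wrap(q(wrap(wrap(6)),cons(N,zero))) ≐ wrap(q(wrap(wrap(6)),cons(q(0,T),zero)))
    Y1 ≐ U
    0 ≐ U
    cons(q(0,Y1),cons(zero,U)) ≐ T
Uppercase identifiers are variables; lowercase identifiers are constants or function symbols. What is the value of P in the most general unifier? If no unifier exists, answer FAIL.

Decompose cons/2: P ≐ wrap(N),  zero ≐ zero.
Bind P := wrap(N); no other remaining equation mentions P.
Delete trivial equation zero ≐ zero.
Decompose wrap/1: q(wrap(wrap(6)),cons(N,zero)) ≐ q(wrap(wrap(6)),cons(q(0,T),zero)).
Decompose q/2: wrap(wrap(6)) ≐ wrap(wrap(6)),  cons(N,zero) ≐ cons(q(0,T),zero).
Delete trivial equation wrap(wrap(6)) ≐ wrap(wrap(6)).
Decompose cons/2: N ≐ q(0,T),  zero ≐ zero.
Bind N := q(0,T); no other remaining equation mentions N. Substituting into the earlier binding gives P := wrap(q(0,T)).
Delete trivial equation zero ≐ zero.
Bind Y1 := U; substituting into the one remaining equation that mentions Y1 gives: cons(q(0,U),cons(zero,U)) ≐ T.
Bind U := 0; substituting into the remaining equation gives: cons(q(0,0),cons(zero,0)) ≐ T. Substituting into the earlier binding gives Y1 := 0.
Bind T := cons(q(0,0),cons(zero,0)). Substituting into the earlier bindings gives P := wrap(q(0,cons(q(0,0),cons(zero,0)))), N := q(0,cons(q(0,0),cons(zero,0))).
MGU = { P -> wrap(q(0,cons(q(0,0),cons(zero,0)))), N -> q(0,cons(q(0,0),cons(zero,0))), Y1 -> 0, U -> 0, T -> cons(q(0,0),cons(zero,0)) }, so P -> wrap(q(0,cons(q(0,0),cons(zero,0)))).

wrap(q(0,cons(q(0,0),cons(zero,0))))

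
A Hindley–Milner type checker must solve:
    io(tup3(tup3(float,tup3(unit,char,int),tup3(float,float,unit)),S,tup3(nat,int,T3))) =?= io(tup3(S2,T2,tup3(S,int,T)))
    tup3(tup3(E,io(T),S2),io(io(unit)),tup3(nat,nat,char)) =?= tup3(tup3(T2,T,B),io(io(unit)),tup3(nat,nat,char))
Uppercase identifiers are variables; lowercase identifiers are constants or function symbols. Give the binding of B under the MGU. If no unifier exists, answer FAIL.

Decompose io/1: tup3(tup3(float,tup3(unit,char,int),tup3(float,float,unit)),S,tup3(nat,int,T3)) =?= tup3(S2,T2,tup3(S,int,T)).
Decompose tup3/3: tup3(float,tup3(unit,char,int),tup3(float,float,unit)) =?= S2,  S =?= T2,  tup3(nat,int,T3) =?= tup3(S,int,T).
Bind S2 := tup3(float,tup3(unit,char,int),tup3(float,float,unit)); substituting into the one remaining equation that mentions S2 gives: tup3(tup3(E,io(T),tup3(float,tup3(unit,char,int),tup3(float,float,unit))),io(io(unit)),tup3(nat,nat,char)) =?= tup3(tup3(T2,T,B),io(io(unit)),tup3(nat,nat,char)).
Bind S := T2; substituting into the one remaining equation that mentions S gives: tup3(nat,int,T3) =?= tup3(T2,int,T).
Decompose tup3/3: nat =?= T2,  int =?= int,  T3 =?= T.
Bind T2 := nat; substituting into the one remaining equation that mentions T2 gives: tup3(tup3(E,io(T),tup3(float,tup3(unit,char,int),tup3(float,float,unit))),io(io(unit)),tup3(nat,nat,char)) =?= tup3(tup3(nat,T,B),io(io(unit)),tup3(nat,nat,char)). Substituting into the earlier binding gives S := nat.
Delete trivial equation int =?= int.
Bind T3 := T; no other remaining equation mentions T3.
Decompose tup3/3: tup3(E,io(T),tup3(float,tup3(unit,char,int),tup3(float,float,unit))) =?= tup3(nat,T,B),  io(io(unit)) =?= io(io(unit)),  tup3(nat,nat,char) =?= tup3(nat,nat,char).
Decompose tup3/3: E =?= nat,  io(T) =?= T,  tup3(float,tup3(unit,char,int),tup3(float,float,unit)) =?= B.
Bind E := nat; no other remaining equation mentions E.
Occurs check fails: T occurs in io(T); the equation T =?= io(T) has no finite solution.

FAIL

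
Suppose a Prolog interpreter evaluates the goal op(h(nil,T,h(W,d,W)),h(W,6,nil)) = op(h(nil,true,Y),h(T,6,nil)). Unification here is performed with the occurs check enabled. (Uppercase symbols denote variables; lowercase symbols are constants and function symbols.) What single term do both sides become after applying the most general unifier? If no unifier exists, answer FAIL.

op(h(nil,true,h(true,d,true)),h(true,6,nil))

Decompose op/2: h(nil,T,h(W,d,W)) = h(nil,true,Y),  h(W,6,nil) = h(T,6,nil).
Decompose h/3: nil = nil,  T = true,  h(W,d,W) = Y.
Delete trivial equation nil = nil.
Bind T := true; substituting into the one remaining equation that mentions T gives: h(W,6,nil) = h(true,6,nil).
Bind Y := h(W,d,W); no other remaining equation mentions Y.
Decompose h/3: W = true,  6 = 6,  nil = nil.
Bind W := true; no other remaining equation mentions W. Substituting into the earlier binding gives Y := h(true,d,true).
Delete trivial equation 6 = 6.
Delete trivial equation nil = nil.
Applying the MGU to either side gives op(h(nil,true,h(true,d,true)),h(true,6,nil)).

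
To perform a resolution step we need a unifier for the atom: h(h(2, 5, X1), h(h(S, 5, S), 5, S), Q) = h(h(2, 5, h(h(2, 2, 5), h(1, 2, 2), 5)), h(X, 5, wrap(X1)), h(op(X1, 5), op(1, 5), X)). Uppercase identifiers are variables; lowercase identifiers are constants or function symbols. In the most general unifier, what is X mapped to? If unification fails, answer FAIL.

h(wrap(h(h(2, 2, 5), h(1, 2, 2), 5)), 5, wrap(h(h(2, 2, 5), h(1, 2, 2), 5)))

Decompose h/3: h(2, 5, X1) = h(2, 5, h(h(2, 2, 5), h(1, 2, 2), 5)),  h(h(S, 5, S), 5, S) = h(X, 5, wrap(X1)),  Q = h(op(X1, 5), op(1, 5), X).
Decompose h/3: 2 = 2,  5 = 5,  X1 = h(h(2, 2, 5), h(1, 2, 2), 5).
Delete trivial equation 2 = 2.
Delete trivial equation 5 = 5.
Bind X1 := h(h(2, 2, 5), h(1, 2, 2), 5); substituting into the remaining equations gives: h(h(S, 5, S), 5, S) = h(X, 5, wrap(h(h(2, 2, 5), h(1, 2, 2), 5))),  Q = h(op(h(h(2, 2, 5), h(1, 2, 2), 5), 5), op(1, 5), X).
Decompose h/3: h(S, 5, S) = X,  5 = 5,  S = wrap(h(h(2, 2, 5), h(1, 2, 2), 5)).
Bind X := h(S, 5, S); substituting into the one remaining equation that mentions X gives: Q = h(op(h(h(2, 2, 5), h(1, 2, 2), 5), 5), op(1, 5), h(S, 5, S)).
Delete trivial equation 5 = 5.
Bind S := wrap(h(h(2, 2, 5), h(1, 2, 2), 5)); substituting into the remaining equation gives: Q = h(op(h(h(2, 2, 5), h(1, 2, 2), 5), 5), op(1, 5), h(wrap(h(h(2, 2, 5), h(1, 2, 2), 5)), 5, wrap(h(h(2, 2, 5), h(1, 2, 2), 5)))). Substituting into the earlier binding gives X := h(wrap(h(h(2, 2, 5), h(1, 2, 2), 5)), 5, wrap(h(h(2, 2, 5), h(1, 2, 2), 5))).
Bind Q := h(op(h(h(2, 2, 5), h(1, 2, 2), 5), 5), op(1, 5), h(wrap(h(h(2, 2, 5), h(1, 2, 2), 5)), 5, wrap(h(h(2, 2, 5), h(1, 2, 2), 5)))).
MGU = { X1 -> h(h(2, 2, 5), h(1, 2, 2), 5), X -> h(wrap(h(h(2, 2, 5), h(1, 2, 2), 5)), 5, wrap(h(h(2, 2, 5), h(1, 2, 2), 5))), S -> wrap(h(h(2, 2, 5), h(1, 2, 2), 5)), Q -> h(op(h(h(2, 2, 5), h(1, 2, 2), 5), 5), op(1, 5), h(wrap(h(h(2, 2, 5), h(1, 2, 2), 5)), 5, wrap(h(h(2, 2, 5), h(1, 2, 2), 5)))) }, so X -> h(wrap(h(h(2, 2, 5), h(1, 2, 2), 5)), 5, wrap(h(h(2, 2, 5), h(1, 2, 2), 5))).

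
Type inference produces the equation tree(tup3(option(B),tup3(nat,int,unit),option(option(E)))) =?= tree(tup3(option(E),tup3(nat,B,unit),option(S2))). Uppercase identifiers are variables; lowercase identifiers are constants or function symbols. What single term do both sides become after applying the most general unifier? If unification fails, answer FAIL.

tree(tup3(option(int),tup3(nat,int,unit),option(option(int))))

Decompose tree/1: tup3(option(B),tup3(nat,int,unit),option(option(E))) =?= tup3(option(E),tup3(nat,B,unit),option(S2)).
Decompose tup3/3: option(B) =?= option(E),  tup3(nat,int,unit) =?= tup3(nat,B,unit),  option(option(E)) =?= option(S2).
Decompose option/1: B =?= E.
Bind B := E; substituting into the one remaining equation that mentions B gives: tup3(nat,int,unit) =?= tup3(nat,E,unit).
Decompose tup3/3: nat =?= nat,  int =?= E,  unit =?= unit.
Delete trivial equation nat =?= nat.
Bind E := int; substituting into the one remaining equation that mentions E gives: option(option(int)) =?= option(S2). Substituting into the earlier binding gives B := int.
Delete trivial equation unit =?= unit.
Decompose option/1: option(int) =?= S2.
Bind S2 := option(int).
Applying the MGU to either side gives tree(tup3(option(int),tup3(nat,int,unit),option(option(int)))).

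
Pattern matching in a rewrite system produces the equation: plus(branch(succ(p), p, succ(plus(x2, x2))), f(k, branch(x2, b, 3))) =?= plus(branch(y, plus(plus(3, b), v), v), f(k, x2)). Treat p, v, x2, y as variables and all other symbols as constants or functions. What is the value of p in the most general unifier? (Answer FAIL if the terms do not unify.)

FAIL

Decompose plus/2: branch(succ(p), p, succ(plus(x2, x2))) =?= branch(y, plus(plus(3, b), v), v),  f(k, branch(x2, b, 3)) =?= f(k, x2).
Decompose branch/3: succ(p) =?= y,  p =?= plus(plus(3, b), v),  succ(plus(x2, x2)) =?= v.
Bind y := succ(p); no other remaining equation mentions y.
Bind p := plus(plus(3, b), v); no other remaining equation mentions p. Substituting into the earlier binding gives y := succ(plus(plus(3, b), v)).
Bind v := succ(plus(x2, x2)); no other remaining equation mentions v. Substituting into the earlier bindings gives y := succ(plus(plus(3, b), succ(plus(x2, x2)))), p := plus(plus(3, b), succ(plus(x2, x2))).
Decompose f/2: k =?= k,  branch(x2, b, 3) =?= x2.
Delete trivial equation k =?= k.
Occurs check fails: x2 occurs in branch(x2, b, 3); the equation x2 =?= branch(x2, b, 3) has no finite solution.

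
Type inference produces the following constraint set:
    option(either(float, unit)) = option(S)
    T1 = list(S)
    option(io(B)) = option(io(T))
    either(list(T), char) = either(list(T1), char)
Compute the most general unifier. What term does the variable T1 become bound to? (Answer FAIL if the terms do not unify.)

list(either(float, unit))

Decompose option/1: either(float, unit) = S.
Bind S := either(float, unit); substituting into the one remaining equation that mentions S gives: T1 = list(either(float, unit)).
Bind T1 := list(either(float, unit)); substituting into the one remaining equation that mentions T1 gives: either(list(T), char) = either(list(list(either(float, unit))), char).
Decompose option/1: io(B) = io(T).
Decompose io/1: B = T.
Bind B := T; no other remaining equation mentions B.
Decompose either/2: list(T) = list(list(either(float, unit))),  char = char.
Decompose list/1: T = list(either(float, unit)).
Bind T := list(either(float, unit)); no other remaining equation mentions T. Substituting into the earlier binding gives B := list(either(float, unit)).
Delete trivial equation char = char.
MGU = { S -> either(float, unit), T1 -> list(either(float, unit)), B -> list(either(float, unit)), T -> list(either(float, unit)) }, so T1 -> list(either(float, unit)).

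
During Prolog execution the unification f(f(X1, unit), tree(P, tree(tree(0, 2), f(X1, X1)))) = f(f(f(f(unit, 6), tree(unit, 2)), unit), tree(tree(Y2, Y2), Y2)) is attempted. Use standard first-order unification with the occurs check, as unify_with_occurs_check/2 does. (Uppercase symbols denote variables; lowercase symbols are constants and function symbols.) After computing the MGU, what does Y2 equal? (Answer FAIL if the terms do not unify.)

tree(tree(0, 2), f(f(f(unit, 6), tree(unit, 2)), f(f(unit, 6), tree(unit, 2))))

Decompose f/2: f(X1, unit) = f(f(f(unit, 6), tree(unit, 2)), unit),  tree(P, tree(tree(0, 2), f(X1, X1))) = tree(tree(Y2, Y2), Y2).
Decompose f/2: X1 = f(f(unit, 6), tree(unit, 2)),  unit = unit.
Bind X1 := f(f(unit, 6), tree(unit, 2)); substituting into the one remaining equation that mentions X1 gives: tree(P, tree(tree(0, 2), f(f(f(unit, 6), tree(unit, 2)), f(f(unit, 6), tree(unit, 2))))) = tree(tree(Y2, Y2), Y2).
Delete trivial equation unit = unit.
Decompose tree/2: P = tree(Y2, Y2),  tree(tree(0, 2), f(f(f(unit, 6), tree(unit, 2)), f(f(unit, 6), tree(unit, 2)))) = Y2.
Bind P := tree(Y2, Y2); no other remaining equation mentions P.
Bind Y2 := tree(tree(0, 2), f(f(f(unit, 6), tree(unit, 2)), f(f(unit, 6), tree(unit, 2)))). Substituting into the earlier binding gives P := tree(tree(tree(0, 2), f(f(f(unit, 6), tree(unit, 2)), f(f(unit, 6), tree(unit, 2)))), tree(tree(0, 2), f(f(f(unit, 6), tree(unit, 2)), f(f(unit, 6), tree(unit, 2))))).
MGU = { X1 ↦ f(f(unit, 6), tree(unit, 2)), P ↦ tree(tree(tree(0, 2), f(f(f(unit, 6), tree(unit, 2)), f(f(unit, 6), tree(unit, 2)))), tree(tree(0, 2), f(f(f(unit, 6), tree(unit, 2)), f(f(unit, 6), tree(unit, 2))))), Y2 ↦ tree(tree(0, 2), f(f(f(unit, 6), tree(unit, 2)), f(f(unit, 6), tree(unit, 2)))) }, so Y2 ↦ tree(tree(0, 2), f(f(f(unit, 6), tree(unit, 2)), f(f(unit, 6), tree(unit, 2)))).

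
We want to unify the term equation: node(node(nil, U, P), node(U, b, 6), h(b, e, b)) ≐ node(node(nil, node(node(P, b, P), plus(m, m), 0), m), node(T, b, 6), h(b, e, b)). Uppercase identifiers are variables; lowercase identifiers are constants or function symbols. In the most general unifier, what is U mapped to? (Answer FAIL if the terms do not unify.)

Decompose node/3: node(nil, U, P) ≐ node(nil, node(node(P, b, P), plus(m, m), 0), m),  node(U, b, 6) ≐ node(T, b, 6),  h(b, e, b) ≐ h(b, e, b).
Decompose node/3: nil ≐ nil,  U ≐ node(node(P, b, P), plus(m, m), 0),  P ≐ m.
Delete trivial equation nil ≐ nil.
Bind U := node(node(P, b, P), plus(m, m), 0); substituting into the one remaining equation that mentions U gives: node(node(node(P, b, P), plus(m, m), 0), b, 6) ≐ node(T, b, 6).
Bind P := m; substituting into the one remaining equation that mentions P gives: node(node(node(m, b, m), plus(m, m), 0), b, 6) ≐ node(T, b, 6). Substituting into the earlier binding gives U := node(node(m, b, m), plus(m, m), 0).
Decompose node/3: node(node(m, b, m), plus(m, m), 0) ≐ T,  b ≐ b,  6 ≐ 6.
Bind T := node(node(m, b, m), plus(m, m), 0); no other remaining equation mentions T.
Delete trivial equation b ≐ b.
Delete trivial equation 6 ≐ 6.
Delete trivial equation h(b, e, b) ≐ h(b, e, b).
MGU = { U := node(node(m, b, m), plus(m, m), 0), P := m, T := node(node(m, b, m), plus(m, m), 0) }, so U := node(node(m, b, m), plus(m, m), 0).

node(node(m, b, m), plus(m, m), 0)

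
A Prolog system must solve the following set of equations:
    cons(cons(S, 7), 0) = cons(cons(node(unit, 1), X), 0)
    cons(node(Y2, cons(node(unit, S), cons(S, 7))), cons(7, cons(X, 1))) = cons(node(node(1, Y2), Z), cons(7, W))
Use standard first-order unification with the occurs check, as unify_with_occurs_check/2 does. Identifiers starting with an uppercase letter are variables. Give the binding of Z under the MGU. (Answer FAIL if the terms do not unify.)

Decompose cons/2: cons(S, 7) = cons(node(unit, 1), X),  0 = 0.
Decompose cons/2: S = node(unit, 1),  7 = X.
Bind S := node(unit, 1); substituting into the one remaining equation that mentions S gives: cons(node(Y2, cons(node(unit, node(unit, 1)), cons(node(unit, 1), 7))), cons(7, cons(X, 1))) = cons(node(node(1, Y2), Z), cons(7, W)).
Bind X := 7; substituting into the one remaining equation that mentions X gives: cons(node(Y2, cons(node(unit, node(unit, 1)), cons(node(unit, 1), 7))), cons(7, cons(7, 1))) = cons(node(node(1, Y2), Z), cons(7, W)).
Delete trivial equation 0 = 0.
Decompose cons/2: node(Y2, cons(node(unit, node(unit, 1)), cons(node(unit, 1), 7))) = node(node(1, Y2), Z),  cons(7, cons(7, 1)) = cons(7, W).
Decompose node/2: Y2 = node(1, Y2),  cons(node(unit, node(unit, 1)), cons(node(unit, 1), 7)) = Z.
Occurs check fails: Y2 occurs in node(1, Y2); the equation Y2 = node(1, Y2) has no finite solution.

FAIL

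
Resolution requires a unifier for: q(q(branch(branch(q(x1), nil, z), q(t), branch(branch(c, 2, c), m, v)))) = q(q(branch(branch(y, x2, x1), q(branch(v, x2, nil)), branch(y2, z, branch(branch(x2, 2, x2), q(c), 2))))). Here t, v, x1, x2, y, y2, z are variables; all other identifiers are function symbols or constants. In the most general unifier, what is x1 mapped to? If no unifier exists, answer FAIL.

Decompose q/1: q(branch(branch(q(x1), nil, z), q(t), branch(branch(c, 2, c), m, v))) = q(branch(branch(y, x2, x1), q(branch(v, x2, nil)), branch(y2, z, branch(branch(x2, 2, x2), q(c), 2)))).
Decompose q/1: branch(branch(q(x1), nil, z), q(t), branch(branch(c, 2, c), m, v)) = branch(branch(y, x2, x1), q(branch(v, x2, nil)), branch(y2, z, branch(branch(x2, 2, x2), q(c), 2))).
Decompose branch/3: branch(q(x1), nil, z) = branch(y, x2, x1),  q(t) = q(branch(v, x2, nil)),  branch(branch(c, 2, c), m, v) = branch(y2, z, branch(branch(x2, 2, x2), q(c), 2)).
Decompose branch/3: q(x1) = y,  nil = x2,  z = x1.
Bind y := q(x1); no other remaining equation mentions y.
Bind x2 := nil; substituting into the 2 remaining equations that mention x2 gives: q(t) = q(branch(v, nil, nil)),  branch(branch(c, 2, c), m, v) = branch(y2, z, branch(branch(nil, 2, nil), q(c), 2)).
Bind z := x1; substituting into the one remaining equation that mentions z gives: branch(branch(c, 2, c), m, v) = branch(y2, x1, branch(branch(nil, 2, nil), q(c), 2)).
Decompose q/1: t = branch(v, nil, nil).
Bind t := branch(v, nil, nil); no other remaining equation mentions t.
Decompose branch/3: branch(c, 2, c) = y2,  m = x1,  v = branch(branch(nil, 2, nil), q(c), 2).
Bind y2 := branch(c, 2, c); no other remaining equation mentions y2.
Bind x1 := m; no other remaining equation mentions x1. Substituting into the earlier bindings gives y := q(m), z := m.
Bind v := branch(branch(nil, 2, nil), q(c), 2). Substituting into the earlier binding gives t := branch(branch(branch(nil, 2, nil), q(c), 2), nil, nil).
MGU = { y -> q(m), x2 -> nil, z -> m, t -> branch(branch(branch(nil, 2, nil), q(c), 2), nil, nil), y2 -> branch(c, 2, c), x1 -> m, v -> branch(branch(nil, 2, nil), q(c), 2) }, so x1 -> m.

m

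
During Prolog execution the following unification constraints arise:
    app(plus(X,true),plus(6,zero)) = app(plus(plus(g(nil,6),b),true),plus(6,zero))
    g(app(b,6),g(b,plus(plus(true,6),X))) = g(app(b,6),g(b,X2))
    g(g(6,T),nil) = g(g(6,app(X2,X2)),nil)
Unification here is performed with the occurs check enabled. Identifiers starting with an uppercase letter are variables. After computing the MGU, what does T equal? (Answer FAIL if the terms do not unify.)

app(plus(plus(true,6),plus(g(nil,6),b)),plus(plus(true,6),plus(g(nil,6),b)))

Decompose app/2: plus(X,true) = plus(plus(g(nil,6),b),true),  plus(6,zero) = plus(6,zero).
Decompose plus/2: X = plus(g(nil,6),b),  true = true.
Bind X := plus(g(nil,6),b); substituting into the one remaining equation that mentions X gives: g(app(b,6),g(b,plus(plus(true,6),plus(g(nil,6),b)))) = g(app(b,6),g(b,X2)).
Delete trivial equation true = true.
Delete trivial equation plus(6,zero) = plus(6,zero).
Decompose g/2: app(b,6) = app(b,6),  g(b,plus(plus(true,6),plus(g(nil,6),b))) = g(b,X2).
Delete trivial equation app(b,6) = app(b,6).
Decompose g/2: b = b,  plus(plus(true,6),plus(g(nil,6),b)) = X2.
Delete trivial equation b = b.
Bind X2 := plus(plus(true,6),plus(g(nil,6),b)); substituting into the remaining equation gives: g(g(6,T),nil) = g(g(6,app(plus(plus(true,6),plus(g(nil,6),b)),plus(plus(true,6),plus(g(nil,6),b)))),nil).
Decompose g/2: g(6,T) = g(6,app(plus(plus(true,6),plus(g(nil,6),b)),plus(plus(true,6),plus(g(nil,6),b)))),  nil = nil.
Decompose g/2: 6 = 6,  T = app(plus(plus(true,6),plus(g(nil,6),b)),plus(plus(true,6),plus(g(nil,6),b))).
Delete trivial equation 6 = 6.
Bind T := app(plus(plus(true,6),plus(g(nil,6),b)),plus(plus(true,6),plus(g(nil,6),b))); no other remaining equation mentions T.
Delete trivial equation nil = nil.
MGU = { X ↦ plus(g(nil,6),b), X2 ↦ plus(plus(true,6),plus(g(nil,6),b)), T ↦ app(plus(plus(true,6),plus(g(nil,6),b)),plus(plus(true,6),plus(g(nil,6),b))) }, so T ↦ app(plus(plus(true,6),plus(g(nil,6),b)),plus(plus(true,6),plus(g(nil,6),b))).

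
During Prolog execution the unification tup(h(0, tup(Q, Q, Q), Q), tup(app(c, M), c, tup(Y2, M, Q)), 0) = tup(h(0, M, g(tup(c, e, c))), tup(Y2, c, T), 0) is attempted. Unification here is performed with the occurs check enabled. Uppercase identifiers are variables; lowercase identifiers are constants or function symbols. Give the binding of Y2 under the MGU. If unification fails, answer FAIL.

Decompose tup/3: h(0, tup(Q, Q, Q), Q) = h(0, M, g(tup(c, e, c))),  tup(app(c, M), c, tup(Y2, M, Q)) = tup(Y2, c, T),  0 = 0.
Decompose h/3: 0 = 0,  tup(Q, Q, Q) = M,  Q = g(tup(c, e, c)).
Delete trivial equation 0 = 0.
Bind M := tup(Q, Q, Q); substituting into the one remaining equation that mentions M gives: tup(app(c, tup(Q, Q, Q)), c, tup(Y2, tup(Q, Q, Q), Q)) = tup(Y2, c, T).
Bind Q := g(tup(c, e, c)); substituting into the one remaining equation that mentions Q gives: tup(app(c, tup(g(tup(c, e, c)), g(tup(c, e, c)), g(tup(c, e, c)))), c, tup(Y2, tup(g(tup(c, e, c)), g(tup(c, e, c)), g(tup(c, e, c))), g(tup(c, e, c)))) = tup(Y2, c, T). Substituting into the earlier binding gives M := tup(g(tup(c, e, c)), g(tup(c, e, c)), g(tup(c, e, c))).
Decompose tup/3: app(c, tup(g(tup(c, e, c)), g(tup(c, e, c)), g(tup(c, e, c)))) = Y2,  c = c,  tup(Y2, tup(g(tup(c, e, c)), g(tup(c, e, c)), g(tup(c, e, c))), g(tup(c, e, c))) = T.
Bind Y2 := app(c, tup(g(tup(c, e, c)), g(tup(c, e, c)), g(tup(c, e, c)))); substituting into the one remaining equation that mentions Y2 gives: tup(app(c, tup(g(tup(c, e, c)), g(tup(c, e, c)), g(tup(c, e, c)))), tup(g(tup(c, e, c)), g(tup(c, e, c)), g(tup(c, e, c))), g(tup(c, e, c))) = T.
Delete trivial equation c = c.
Bind T := tup(app(c, tup(g(tup(c, e, c)), g(tup(c, e, c)), g(tup(c, e, c)))), tup(g(tup(c, e, c)), g(tup(c, e, c)), g(tup(c, e, c))), g(tup(c, e, c))); no other remaining equation mentions T.
Delete trivial equation 0 = 0.
MGU = { M ↦ tup(g(tup(c, e, c)), g(tup(c, e, c)), g(tup(c, e, c))), Q ↦ g(tup(c, e, c)), Y2 ↦ app(c, tup(g(tup(c, e, c)), g(tup(c, e, c)), g(tup(c, e, c)))), T ↦ tup(app(c, tup(g(tup(c, e, c)), g(tup(c, e, c)), g(tup(c, e, c)))), tup(g(tup(c, e, c)), g(tup(c, e, c)), g(tup(c, e, c))), g(tup(c, e, c))) }, so Y2 ↦ app(c, tup(g(tup(c, e, c)), g(tup(c, e, c)), g(tup(c, e, c)))).

app(c, tup(g(tup(c, e, c)), g(tup(c, e, c)), g(tup(c, e, c))))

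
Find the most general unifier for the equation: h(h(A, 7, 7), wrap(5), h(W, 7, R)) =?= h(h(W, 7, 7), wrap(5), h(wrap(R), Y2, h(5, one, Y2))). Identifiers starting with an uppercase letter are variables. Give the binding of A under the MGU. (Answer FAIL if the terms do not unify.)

wrap(h(5, one, 7))

Decompose h/3: h(A, 7, 7) =?= h(W, 7, 7),  wrap(5) =?= wrap(5),  h(W, 7, R) =?= h(wrap(R), Y2, h(5, one, Y2)).
Decompose h/3: A =?= W,  7 =?= 7,  7 =?= 7.
Bind A := W; no other remaining equation mentions A.
Delete trivial equation 7 =?= 7.
Delete trivial equation 7 =?= 7.
Delete trivial equation wrap(5) =?= wrap(5).
Decompose h/3: W =?= wrap(R),  7 =?= Y2,  R =?= h(5, one, Y2).
Bind W := wrap(R); no other remaining equation mentions W. Substituting into the earlier binding gives A := wrap(R).
Bind Y2 := 7; substituting into the remaining equation gives: R =?= h(5, one, 7).
Bind R := h(5, one, 7). Substituting into the earlier bindings gives A := wrap(h(5, one, 7)), W := wrap(h(5, one, 7)).
MGU = { A -> wrap(h(5, one, 7)), W -> wrap(h(5, one, 7)), Y2 -> 7, R -> h(5, one, 7) }, so A -> wrap(h(5, one, 7)).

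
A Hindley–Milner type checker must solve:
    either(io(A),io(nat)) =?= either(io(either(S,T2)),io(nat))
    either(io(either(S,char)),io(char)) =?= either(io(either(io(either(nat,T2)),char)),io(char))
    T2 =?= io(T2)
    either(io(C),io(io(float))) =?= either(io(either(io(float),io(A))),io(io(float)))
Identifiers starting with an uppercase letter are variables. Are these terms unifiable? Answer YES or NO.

Decompose either/2: io(A) =?= io(either(S,T2)),  io(nat) =?= io(nat).
Decompose io/1: A =?= either(S,T2).
Bind A := either(S,T2); substituting into the one remaining equation that mentions A gives: either(io(C),io(io(float))) =?= either(io(either(io(float),io(either(S,T2)))),io(io(float))).
Delete trivial equation io(nat) =?= io(nat).
Decompose either/2: io(either(S,char)) =?= io(either(io(either(nat,T2)),char)),  io(char) =?= io(char).
Decompose io/1: either(S,char) =?= either(io(either(nat,T2)),char).
Decompose either/2: S =?= io(either(nat,T2)),  char =?= char.
Bind S := io(either(nat,T2)); substituting into the one remaining equation that mentions S gives: either(io(C),io(io(float))) =?= either(io(either(io(float),io(either(io(either(nat,T2)),T2)))),io(io(float))). Substituting into the earlier binding gives A := either(io(either(nat,T2)),T2).
Delete trivial equation char =?= char.
Delete trivial equation io(char) =?= io(char).
Occurs check fails: T2 occurs in io(T2); the equation T2 =?= io(T2) has no finite solution.

NO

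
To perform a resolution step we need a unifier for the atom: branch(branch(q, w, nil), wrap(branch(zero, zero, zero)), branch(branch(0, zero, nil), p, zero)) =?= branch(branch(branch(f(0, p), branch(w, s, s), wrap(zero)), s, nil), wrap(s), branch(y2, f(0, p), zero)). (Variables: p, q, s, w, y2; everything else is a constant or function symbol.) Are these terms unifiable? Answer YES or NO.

Decompose branch/3: branch(q, w, nil) =?= branch(branch(f(0, p), branch(w, s, s), wrap(zero)), s, nil),  wrap(branch(zero, zero, zero)) =?= wrap(s),  branch(branch(0, zero, nil), p, zero) =?= branch(y2, f(0, p), zero).
Decompose branch/3: q =?= branch(f(0, p), branch(w, s, s), wrap(zero)),  w =?= s,  nil =?= nil.
Bind q := branch(f(0, p), branch(w, s, s), wrap(zero)); no other remaining equation mentions q.
Bind w := s; no other remaining equation mentions w. Substituting into the earlier binding gives q := branch(f(0, p), branch(s, s, s), wrap(zero)).
Delete trivial equation nil =?= nil.
Decompose wrap/1: branch(zero, zero, zero) =?= s.
Bind s := branch(zero, zero, zero); no other remaining equation mentions s. Substituting into the earlier bindings gives q := branch(f(0, p), branch(branch(zero, zero, zero), branch(zero, zero, zero), branch(zero, zero, zero)), wrap(zero)), w := branch(zero, zero, zero).
Decompose branch/3: branch(0, zero, nil) =?= y2,  p =?= f(0, p),  zero =?= zero.
Bind y2 := branch(0, zero, nil); no other remaining equation mentions y2.
Occurs check fails: p occurs in f(0, p); the equation p =?= f(0, p) has no finite solution.

NO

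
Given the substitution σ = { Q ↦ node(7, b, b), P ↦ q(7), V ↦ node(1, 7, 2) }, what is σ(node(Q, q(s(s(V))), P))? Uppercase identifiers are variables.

node(node(7, b, b), q(s(s(node(1, 7, 2)))), q(7))

Replace each occurrence of Q with node(7, b, b).
Replace each occurrence of P with q(7).
Replace each occurrence of V with node(1, 7, 2).
Result: node(node(7, b, b), q(s(s(node(1, 7, 2)))), q(7)).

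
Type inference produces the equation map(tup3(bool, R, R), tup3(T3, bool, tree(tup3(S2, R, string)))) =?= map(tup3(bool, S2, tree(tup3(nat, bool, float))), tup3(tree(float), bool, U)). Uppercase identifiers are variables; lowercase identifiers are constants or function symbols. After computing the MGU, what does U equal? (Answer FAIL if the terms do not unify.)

Decompose map/2: tup3(bool, R, R) =?= tup3(bool, S2, tree(tup3(nat, bool, float))),  tup3(T3, bool, tree(tup3(S2, R, string))) =?= tup3(tree(float), bool, U).
Decompose tup3/3: bool =?= bool,  R =?= S2,  R =?= tree(tup3(nat, bool, float)).
Delete trivial equation bool =?= bool.
Bind R := S2; substituting into the remaining equations gives: S2 =?= tree(tup3(nat, bool, float)),  tup3(T3, bool, tree(tup3(S2, S2, string))) =?= tup3(tree(float), bool, U).
Bind S2 := tree(tup3(nat, bool, float)); substituting into the remaining equation gives: tup3(T3, bool, tree(tup3(tree(tup3(nat, bool, float)), tree(tup3(nat, bool, float)), string))) =?= tup3(tree(float), bool, U). Substituting into the earlier binding gives R := tree(tup3(nat, bool, float)).
Decompose tup3/3: T3 =?= tree(float),  bool =?= bool,  tree(tup3(tree(tup3(nat, bool, float)), tree(tup3(nat, bool, float)), string)) =?= U.
Bind T3 := tree(float); no other remaining equation mentions T3.
Delete trivial equation bool =?= bool.
Bind U := tree(tup3(tree(tup3(nat, bool, float)), tree(tup3(nat, bool, float)), string)).
MGU = { R := tree(tup3(nat, bool, float)), S2 := tree(tup3(nat, bool, float)), T3 := tree(float), U := tree(tup3(tree(tup3(nat, bool, float)), tree(tup3(nat, bool, float)), string)) }, so U := tree(tup3(tree(tup3(nat, bool, float)), tree(tup3(nat, bool, float)), string)).

tree(tup3(tree(tup3(nat, bool, float)), tree(tup3(nat, bool, float)), string))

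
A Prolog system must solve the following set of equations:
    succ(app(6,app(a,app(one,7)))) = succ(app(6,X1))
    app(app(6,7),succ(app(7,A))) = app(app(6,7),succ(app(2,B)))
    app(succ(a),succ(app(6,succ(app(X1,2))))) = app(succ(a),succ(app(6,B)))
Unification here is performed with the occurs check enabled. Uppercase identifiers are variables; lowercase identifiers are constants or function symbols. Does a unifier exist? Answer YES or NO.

Decompose succ/1: app(6,app(a,app(one,7))) = app(6,X1).
Decompose app/2: 6 = 6,  app(a,app(one,7)) = X1.
Delete trivial equation 6 = 6.
Bind X1 := app(a,app(one,7)); substituting into the one remaining equation that mentions X1 gives: app(succ(a),succ(app(6,succ(app(app(a,app(one,7)),2))))) = app(succ(a),succ(app(6,B))).
Decompose app/2: app(6,7) = app(6,7),  succ(app(7,A)) = succ(app(2,B)).
Delete trivial equation app(6,7) = app(6,7).
Decompose succ/1: app(7,A) = app(2,B).
Decompose app/2: 7 = 2,  A = B.
Clash: constants 7 and 2 differ; no unifier exists.

NO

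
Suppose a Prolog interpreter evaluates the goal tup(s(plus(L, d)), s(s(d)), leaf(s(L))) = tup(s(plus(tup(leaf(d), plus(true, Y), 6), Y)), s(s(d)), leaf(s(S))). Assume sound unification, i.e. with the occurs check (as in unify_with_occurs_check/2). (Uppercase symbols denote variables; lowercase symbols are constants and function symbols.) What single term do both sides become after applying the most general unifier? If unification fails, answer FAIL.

Decompose tup/3: s(plus(L, d)) = s(plus(tup(leaf(d), plus(true, Y), 6), Y)),  s(s(d)) = s(s(d)),  leaf(s(L)) = leaf(s(S)).
Decompose s/1: plus(L, d) = plus(tup(leaf(d), plus(true, Y), 6), Y).
Decompose plus/2: L = tup(leaf(d), plus(true, Y), 6),  d = Y.
Bind L := tup(leaf(d), plus(true, Y), 6); substituting into the one remaining equation that mentions L gives: leaf(s(tup(leaf(d), plus(true, Y), 6))) = leaf(s(S)).
Bind Y := d; substituting into the one remaining equation that mentions Y gives: leaf(s(tup(leaf(d), plus(true, d), 6))) = leaf(s(S)). Substituting into the earlier binding gives L := tup(leaf(d), plus(true, d), 6).
Delete trivial equation s(s(d)) = s(s(d)).
Decompose leaf/1: s(tup(leaf(d), plus(true, d), 6)) = s(S).
Decompose s/1: tup(leaf(d), plus(true, d), 6) = S.
Bind S := tup(leaf(d), plus(true, d), 6).
Applying the MGU to either side gives tup(s(plus(tup(leaf(d), plus(true, d), 6), d)), s(s(d)), leaf(s(tup(leaf(d), plus(true, d), 6)))).

tup(s(plus(tup(leaf(d), plus(true, d), 6), d)), s(s(d)), leaf(s(tup(leaf(d), plus(true, d), 6))))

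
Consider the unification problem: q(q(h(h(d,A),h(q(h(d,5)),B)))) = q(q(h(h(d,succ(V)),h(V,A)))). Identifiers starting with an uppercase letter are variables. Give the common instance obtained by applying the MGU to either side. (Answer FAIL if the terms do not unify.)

Decompose q/1: q(h(h(d,A),h(q(h(d,5)),B))) = q(h(h(d,succ(V)),h(V,A))).
Decompose q/1: h(h(d,A),h(q(h(d,5)),B)) = h(h(d,succ(V)),h(V,A)).
Decompose h/2: h(d,A) = h(d,succ(V)),  h(q(h(d,5)),B) = h(V,A).
Decompose h/2: d = d,  A = succ(V).
Delete trivial equation d = d.
Bind A := succ(V); substituting into the remaining equation gives: h(q(h(d,5)),B) = h(V,succ(V)).
Decompose h/2: q(h(d,5)) = V,  B = succ(V).
Bind V := q(h(d,5)); substituting into the remaining equation gives: B = succ(q(h(d,5))). Substituting into the earlier binding gives A := succ(q(h(d,5))).
Bind B := succ(q(h(d,5))).
Applying the MGU to either side gives q(q(h(h(d,succ(q(h(d,5)))),h(q(h(d,5)),succ(q(h(d,5))))))).

q(q(h(h(d,succ(q(h(d,5)))),h(q(h(d,5)),succ(q(h(d,5)))))))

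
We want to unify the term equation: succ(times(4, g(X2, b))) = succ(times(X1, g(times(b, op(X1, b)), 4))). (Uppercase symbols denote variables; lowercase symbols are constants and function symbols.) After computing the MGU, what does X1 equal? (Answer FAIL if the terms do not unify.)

FAIL

Decompose succ/1: times(4, g(X2, b)) = times(X1, g(times(b, op(X1, b)), 4)).
Decompose times/2: 4 = X1,  g(X2, b) = g(times(b, op(X1, b)), 4).
Bind X1 := 4; substituting into the remaining equation gives: g(X2, b) = g(times(b, op(4, b)), 4).
Decompose g/2: X2 = times(b, op(4, b)),  b = 4.
Bind X2 := times(b, op(4, b)); no other remaining equation mentions X2.
Clash: constants b and 4 differ; no unifier exists.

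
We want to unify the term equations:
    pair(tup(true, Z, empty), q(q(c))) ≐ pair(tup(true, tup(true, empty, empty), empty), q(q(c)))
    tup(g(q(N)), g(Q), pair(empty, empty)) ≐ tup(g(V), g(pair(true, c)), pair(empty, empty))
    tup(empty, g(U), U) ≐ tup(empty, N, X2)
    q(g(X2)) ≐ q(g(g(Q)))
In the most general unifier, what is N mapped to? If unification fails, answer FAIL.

Decompose pair/2: tup(true, Z, empty) ≐ tup(true, tup(true, empty, empty), empty),  q(q(c)) ≐ q(q(c)).
Decompose tup/3: true ≐ true,  Z ≐ tup(true, empty, empty),  empty ≐ empty.
Delete trivial equation true ≐ true.
Bind Z := tup(true, empty, empty); no other remaining equation mentions Z.
Delete trivial equation empty ≐ empty.
Delete trivial equation q(q(c)) ≐ q(q(c)).
Decompose tup/3: g(q(N)) ≐ g(V),  g(Q) ≐ g(pair(true, c)),  pair(empty, empty) ≐ pair(empty, empty).
Decompose g/1: q(N) ≐ V.
Bind V := q(N); no other remaining equation mentions V.
Decompose g/1: Q ≐ pair(true, c).
Bind Q := pair(true, c); substituting into the one remaining equation that mentions Q gives: q(g(X2)) ≐ q(g(g(pair(true, c)))).
Delete trivial equation pair(empty, empty) ≐ pair(empty, empty).
Decompose tup/3: empty ≐ empty,  g(U) ≐ N,  U ≐ X2.
Delete trivial equation empty ≐ empty.
Bind N := g(U); no other remaining equation mentions N. Substituting into the earlier binding gives V := q(g(U)).
Bind U := X2; no other remaining equation mentions U. Substituting into the earlier bindings gives V := q(g(X2)), N := g(X2).
Decompose q/1: g(X2) ≐ g(g(pair(true, c))).
Decompose g/1: X2 ≐ g(pair(true, c)).
Bind X2 := g(pair(true, c)). Substituting into the earlier bindings gives V := q(g(g(pair(true, c)))), N := g(g(pair(true, c))), U := g(pair(true, c)).
MGU = { Z -> tup(true, empty, empty), V -> q(g(g(pair(true, c)))), Q -> pair(true, c), N -> g(g(pair(true, c))), U -> g(pair(true, c)), X2 -> g(pair(true, c)) }, so N -> g(g(pair(true, c))).

g(g(pair(true, c)))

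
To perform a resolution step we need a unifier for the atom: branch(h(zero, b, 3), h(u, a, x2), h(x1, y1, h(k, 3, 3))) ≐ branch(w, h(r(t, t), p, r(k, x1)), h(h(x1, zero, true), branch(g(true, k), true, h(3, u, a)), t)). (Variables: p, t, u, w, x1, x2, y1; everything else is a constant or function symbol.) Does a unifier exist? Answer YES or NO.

Decompose branch/3: h(zero, b, 3) ≐ w,  h(u, a, x2) ≐ h(r(t, t), p, r(k, x1)),  h(x1, y1, h(k, 3, 3)) ≐ h(h(x1, zero, true), branch(g(true, k), true, h(3, u, a)), t).
Bind w := h(zero, b, 3); no other remaining equation mentions w.
Decompose h/3: u ≐ r(t, t),  a ≐ p,  x2 ≐ r(k, x1).
Bind u := r(t, t); substituting into the one remaining equation that mentions u gives: h(x1, y1, h(k, 3, 3)) ≐ h(h(x1, zero, true), branch(g(true, k), true, h(3, r(t, t), a)), t).
Bind p := a; no other remaining equation mentions p.
Bind x2 := r(k, x1); no other remaining equation mentions x2.
Decompose h/3: x1 ≐ h(x1, zero, true),  y1 ≐ branch(g(true, k), true, h(3, r(t, t), a)),  h(k, 3, 3) ≐ t.
Occurs check fails: x1 occurs in h(x1, zero, true); the equation x1 ≐ h(x1, zero, true) has no finite solution.

NO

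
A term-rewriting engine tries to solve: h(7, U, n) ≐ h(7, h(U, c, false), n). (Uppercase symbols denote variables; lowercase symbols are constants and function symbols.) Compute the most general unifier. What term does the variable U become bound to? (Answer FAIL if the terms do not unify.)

Decompose h/3: 7 ≐ 7,  U ≐ h(U, c, false),  n ≐ n.
Delete trivial equation 7 ≐ 7.
Occurs check fails: U occurs in h(U, c, false); the equation U ≐ h(U, c, false) has no finite solution.

FAIL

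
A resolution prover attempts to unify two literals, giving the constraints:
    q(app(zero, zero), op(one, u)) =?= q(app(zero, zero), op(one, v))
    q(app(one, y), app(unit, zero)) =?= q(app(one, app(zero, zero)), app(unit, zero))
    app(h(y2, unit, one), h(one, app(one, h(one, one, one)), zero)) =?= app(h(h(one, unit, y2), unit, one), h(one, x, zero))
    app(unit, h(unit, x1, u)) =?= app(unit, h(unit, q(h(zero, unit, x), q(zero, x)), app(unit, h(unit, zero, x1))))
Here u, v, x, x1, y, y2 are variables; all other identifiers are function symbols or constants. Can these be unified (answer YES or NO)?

NO

Decompose q/2: app(zero, zero) =?= app(zero, zero),  op(one, u) =?= op(one, v).
Delete trivial equation app(zero, zero) =?= app(zero, zero).
Decompose op/2: one =?= one,  u =?= v.
Delete trivial equation one =?= one.
Bind u := v; substituting into the one remaining equation that mentions u gives: app(unit, h(unit, x1, v)) =?= app(unit, h(unit, q(h(zero, unit, x), q(zero, x)), app(unit, h(unit, zero, x1)))).
Decompose q/2: app(one, y) =?= app(one, app(zero, zero)),  app(unit, zero) =?= app(unit, zero).
Decompose app/2: one =?= one,  y =?= app(zero, zero).
Delete trivial equation one =?= one.
Bind y := app(zero, zero); no other remaining equation mentions y.
Delete trivial equation app(unit, zero) =?= app(unit, zero).
Decompose app/2: h(y2, unit, one) =?= h(h(one, unit, y2), unit, one),  h(one, app(one, h(one, one, one)), zero) =?= h(one, x, zero).
Decompose h/3: y2 =?= h(one, unit, y2),  unit =?= unit,  one =?= one.
Occurs check fails: y2 occurs in h(one, unit, y2); the equation y2 =?= h(one, unit, y2) has no finite solution.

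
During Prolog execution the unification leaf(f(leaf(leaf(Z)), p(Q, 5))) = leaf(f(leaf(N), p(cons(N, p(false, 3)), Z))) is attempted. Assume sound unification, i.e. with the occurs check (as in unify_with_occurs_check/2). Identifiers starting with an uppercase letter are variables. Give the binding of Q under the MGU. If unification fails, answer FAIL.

cons(leaf(5), p(false, 3))

Decompose leaf/1: f(leaf(leaf(Z)), p(Q, 5)) = f(leaf(N), p(cons(N, p(false, 3)), Z)).
Decompose f/2: leaf(leaf(Z)) = leaf(N),  p(Q, 5) = p(cons(N, p(false, 3)), Z).
Decompose leaf/1: leaf(Z) = N.
Bind N := leaf(Z); substituting into the remaining equation gives: p(Q, 5) = p(cons(leaf(Z), p(false, 3)), Z).
Decompose p/2: Q = cons(leaf(Z), p(false, 3)),  5 = Z.
Bind Q := cons(leaf(Z), p(false, 3)); no other remaining equation mentions Q.
Bind Z := 5. Substituting into the earlier bindings gives N := leaf(5), Q := cons(leaf(5), p(false, 3)).
MGU = { N = leaf(5), Q = cons(leaf(5), p(false, 3)), Z = 5 }, so Q = cons(leaf(5), p(false, 3)).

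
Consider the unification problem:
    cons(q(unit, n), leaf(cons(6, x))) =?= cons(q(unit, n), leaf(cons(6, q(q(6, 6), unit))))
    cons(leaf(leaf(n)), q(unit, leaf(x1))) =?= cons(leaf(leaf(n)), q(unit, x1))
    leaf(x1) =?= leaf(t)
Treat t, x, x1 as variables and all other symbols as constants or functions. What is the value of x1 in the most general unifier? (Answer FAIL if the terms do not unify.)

Decompose cons/2: q(unit, n) =?= q(unit, n),  leaf(cons(6, x)) =?= leaf(cons(6, q(q(6, 6), unit))).
Delete trivial equation q(unit, n) =?= q(unit, n).
Decompose leaf/1: cons(6, x) =?= cons(6, q(q(6, 6), unit)).
Decompose cons/2: 6 =?= 6,  x =?= q(q(6, 6), unit).
Delete trivial equation 6 =?= 6.
Bind x := q(q(6, 6), unit); no other remaining equation mentions x.
Decompose cons/2: leaf(leaf(n)) =?= leaf(leaf(n)),  q(unit, leaf(x1)) =?= q(unit, x1).
Delete trivial equation leaf(leaf(n)) =?= leaf(leaf(n)).
Decompose q/2: unit =?= unit,  leaf(x1) =?= x1.
Delete trivial equation unit =?= unit.
Occurs check fails: x1 occurs in leaf(x1); the equation x1 =?= leaf(x1) has no finite solution.

FAIL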